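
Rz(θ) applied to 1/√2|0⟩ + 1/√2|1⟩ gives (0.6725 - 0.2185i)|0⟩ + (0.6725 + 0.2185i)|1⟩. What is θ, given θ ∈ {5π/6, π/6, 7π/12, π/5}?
π/5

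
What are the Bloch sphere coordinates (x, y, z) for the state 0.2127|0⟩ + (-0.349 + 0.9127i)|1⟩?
(-0.1485, 0.3883, -0.9096)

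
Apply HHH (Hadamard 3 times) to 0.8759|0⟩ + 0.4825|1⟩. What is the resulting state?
0.9605|0⟩ + 0.2782|1⟩

H² = I, so H^3 = H: a single Hadamard. With (a, b) = (0.8759, 0.4825), H gives ((a + b)/√2, (a − b)/√2) = (0.9605, 0.2782).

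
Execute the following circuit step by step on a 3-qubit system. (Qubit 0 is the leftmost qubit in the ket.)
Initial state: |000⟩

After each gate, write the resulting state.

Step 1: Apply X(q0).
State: |100⟩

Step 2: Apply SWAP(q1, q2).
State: |100⟩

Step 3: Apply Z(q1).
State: |100⟩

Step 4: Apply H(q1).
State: 1/√2|100⟩ + 1/√2|110⟩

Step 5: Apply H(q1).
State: |100⟩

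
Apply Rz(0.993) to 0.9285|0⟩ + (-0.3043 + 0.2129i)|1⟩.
(0.8164 - 0.4423i)|0⟩ + (-0.369 + 0.04224i)|1⟩

Rz(0.993) = [[e^(−iθ/2), 0], [0, e^(iθ/2)]] with e^(±iθ/2) = cos(θ/2) ± i·sin(θ/2); θ = 0.993, cos(θ/2) ≈ 0.879255, sin(θ/2) ≈ 0.476351.
With a = amp(|0⟩) = 0.9285 and b = amp(|1⟩) = (-0.3043 + 0.2129i):
new amp(|0⟩) = (0.879255 - 0.476351i)·a = (0.8164 - 0.4423i)
new amp(|1⟩) = (0.879255 + 0.476351i)·b = (-0.369 + 0.04224i)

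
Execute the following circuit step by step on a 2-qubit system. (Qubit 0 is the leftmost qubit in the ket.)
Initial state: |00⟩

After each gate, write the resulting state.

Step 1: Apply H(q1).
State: 1/√2|00⟩ + 1/√2|01⟩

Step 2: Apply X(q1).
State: 1/√2|00⟩ + 1/√2|01⟩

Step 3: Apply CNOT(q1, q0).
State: 1/√2|00⟩ + 1/√2|11⟩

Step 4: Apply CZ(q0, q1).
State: 1/√2|00⟩ - 1/√2|11⟩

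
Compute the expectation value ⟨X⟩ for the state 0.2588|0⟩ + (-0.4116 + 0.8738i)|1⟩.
-0.213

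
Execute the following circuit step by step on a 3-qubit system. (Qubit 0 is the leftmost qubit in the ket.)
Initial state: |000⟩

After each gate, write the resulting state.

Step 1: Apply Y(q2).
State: i|001⟩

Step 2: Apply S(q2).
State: -|001⟩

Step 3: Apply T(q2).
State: (-1/√2 - (1/√2)i)|001⟩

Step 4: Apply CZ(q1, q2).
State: (-1/√2 - (1/√2)i)|001⟩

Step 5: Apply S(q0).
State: (-1/√2 - (1/√2)i)|001⟩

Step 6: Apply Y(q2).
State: (-1/√2 + (1/√2)i)|000⟩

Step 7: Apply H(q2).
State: (-1/2 + (1/2)i)|000⟩ + (-1/2 + (1/2)i)|001⟩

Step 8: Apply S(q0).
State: (-1/2 + (1/2)i)|000⟩ + (-1/2 + (1/2)i)|001⟩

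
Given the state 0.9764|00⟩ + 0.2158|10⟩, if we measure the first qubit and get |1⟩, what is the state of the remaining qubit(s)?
|0⟩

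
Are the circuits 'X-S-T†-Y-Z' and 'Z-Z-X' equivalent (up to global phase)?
No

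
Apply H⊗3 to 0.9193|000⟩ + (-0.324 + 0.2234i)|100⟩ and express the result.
(0.2105 + 0.07898i)|000⟩ + (0.2105 + 0.07898i)|001⟩ + (0.2105 + 0.07898i)|010⟩ + (0.2105 + 0.07898i)|011⟩ + (0.4396 - 0.07898i)|100⟩ + (0.4396 - 0.07898i)|101⟩ + (0.4396 - 0.07898i)|110⟩ + (0.4396 - 0.07898i)|111⟩

H⊗3 gives amp(|y⟩) = (1/2√2) Σ_x (−1)^(x·y) amp(|x⟩), where x·y is the number of positions in which both x and y have a 1.
|000⟩: (0.9193 + (-0.324 + 0.2234i))/(2√2) = (0.2105 + 0.07898i)
|001⟩: (0.9193 + (-0.324 + 0.2234i))/(2√2) = (0.2105 + 0.07898i)
|010⟩: (0.9193 + (-0.324 + 0.2234i))/(2√2) = (0.2105 + 0.07898i)
|011⟩: (0.9193 + (-0.324 + 0.2234i))/(2√2) = (0.2105 + 0.07898i)
|100⟩: (0.9193 - (-0.324 + 0.2234i))/(2√2) = (0.4396 - 0.07898i)
|101⟩: (0.9193 - (-0.324 + 0.2234i))/(2√2) = (0.4396 - 0.07898i)
|110⟩: (0.9193 - (-0.324 + 0.2234i))/(2√2) = (0.4396 - 0.07898i)
|111⟩: (0.9193 - (-0.324 + 0.2234i))/(2√2) = (0.4396 - 0.07898i)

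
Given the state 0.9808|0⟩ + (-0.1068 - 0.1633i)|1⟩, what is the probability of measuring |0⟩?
0.962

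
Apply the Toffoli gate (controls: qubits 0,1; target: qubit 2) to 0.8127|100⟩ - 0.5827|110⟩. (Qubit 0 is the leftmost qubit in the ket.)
0.8127|100⟩ - 0.5827|111⟩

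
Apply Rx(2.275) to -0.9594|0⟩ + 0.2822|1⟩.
(-0.4028 - 0.2561i)|0⟩ + (0.1185 + 0.8707i)|1⟩

Rx(2.275) = [[cos(θ/2), −i·sin(θ/2)], [−i·sin(θ/2), cos(θ/2)]]; θ = 2.275, cos(θ/2) ≈ 0.419865, sin(θ/2) ≈ 0.907587.
With a = amp(|0⟩) = -0.9594 and b = amp(|1⟩) = 0.2822:
new amp(|0⟩) = (0.419865)·a + (-0.907587i)·b = (-0.4028 - 0.2561i)
new amp(|1⟩) = (-0.907587i)·a + (0.419865)·b = (0.1185 + 0.8707i)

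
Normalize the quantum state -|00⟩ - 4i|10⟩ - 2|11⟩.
-0.2182|00⟩ - 0.8729i|10⟩ - 0.4364|11⟩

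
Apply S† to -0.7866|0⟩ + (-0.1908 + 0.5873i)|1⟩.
-0.7866|0⟩ + (0.5873 + 0.1908i)|1⟩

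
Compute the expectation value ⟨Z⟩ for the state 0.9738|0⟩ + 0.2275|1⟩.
0.8965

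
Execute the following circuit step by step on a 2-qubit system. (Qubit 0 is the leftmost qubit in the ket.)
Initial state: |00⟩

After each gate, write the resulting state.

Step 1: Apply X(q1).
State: |01⟩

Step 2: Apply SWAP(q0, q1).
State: |10⟩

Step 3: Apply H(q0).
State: 1/√2|00⟩ - 1/√2|10⟩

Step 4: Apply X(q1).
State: 1/√2|01⟩ - 1/√2|11⟩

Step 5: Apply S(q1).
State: (1/√2)i|01⟩ - (1/√2)i|11⟩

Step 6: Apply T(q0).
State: (1/√2)i|01⟩ + (1/2 - (1/2)i)|11⟩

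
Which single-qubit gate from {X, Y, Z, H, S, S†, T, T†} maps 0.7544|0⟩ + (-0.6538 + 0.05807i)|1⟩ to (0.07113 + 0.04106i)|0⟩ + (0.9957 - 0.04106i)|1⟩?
H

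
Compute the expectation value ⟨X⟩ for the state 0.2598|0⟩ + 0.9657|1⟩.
0.5018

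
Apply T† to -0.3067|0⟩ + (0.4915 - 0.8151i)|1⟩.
-0.3067|0⟩ + (-0.2288 - 0.9239i)|1⟩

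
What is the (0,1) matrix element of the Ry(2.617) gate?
-0.9658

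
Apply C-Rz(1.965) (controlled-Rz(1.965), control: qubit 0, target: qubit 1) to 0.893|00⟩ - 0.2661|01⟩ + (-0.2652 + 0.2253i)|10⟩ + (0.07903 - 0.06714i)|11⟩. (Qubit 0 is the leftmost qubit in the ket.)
0.893|00⟩ - 0.2661|01⟩ + (0.04025 + 0.3456i)|10⟩ + (0.09971 + 0.02849i)|11⟩

C-Rz(1.965) leaves the control-|0⟩ kets |00⟩, |01⟩ unchanged and applies Rz(1.965) to qubit 1 on the control-|1⟩ pair (|10⟩, |11⟩).
Rz(1.965) = [[e^(−iθ/2), 0], [0, e^(iθ/2)]] with e^(±iθ/2) = cos(θ/2) ± i·sin(θ/2); θ = 1.965, cos(θ/2) ≈ 0.554945, sin(θ/2) ≈ 0.831887.
With a = amp(|10⟩) = (-0.2652 + 0.2253i) and b = amp(|11⟩) = (0.07903 - 0.06714i):
new amp(|10⟩) = (0.554945 - 0.831887i)·a = (0.04025 + 0.3456i)
new amp(|11⟩) = (0.554945 + 0.831887i)·b = (0.09971 + 0.02849i)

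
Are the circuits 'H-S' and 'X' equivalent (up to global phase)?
No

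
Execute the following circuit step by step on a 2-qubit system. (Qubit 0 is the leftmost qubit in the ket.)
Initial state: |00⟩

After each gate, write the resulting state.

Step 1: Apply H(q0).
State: 1/√2|00⟩ + 1/√2|10⟩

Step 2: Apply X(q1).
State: 1/√2|01⟩ + 1/√2|11⟩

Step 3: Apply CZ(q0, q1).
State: 1/√2|01⟩ - 1/√2|11⟩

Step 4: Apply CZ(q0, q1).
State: 1/√2|01⟩ + 1/√2|11⟩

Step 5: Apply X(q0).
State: 1/√2|01⟩ + 1/√2|11⟩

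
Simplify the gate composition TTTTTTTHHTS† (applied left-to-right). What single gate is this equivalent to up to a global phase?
S†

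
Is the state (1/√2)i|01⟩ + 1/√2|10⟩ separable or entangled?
Entangled

Writing the state as a|00⟩ + b|01⟩ + c|10⟩ + d|11⟩, it is a product state iff ad − bc = 0.
Here (a, b, c, d) = (0, (1/√2)i, 1/√2, 0): ad − bc = (0)(0) − ((1/√2)i)(1/√2) = -(1/2)i ≠ 0, so the state is entangled.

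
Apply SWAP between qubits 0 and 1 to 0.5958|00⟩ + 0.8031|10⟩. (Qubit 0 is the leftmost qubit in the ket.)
0.5958|00⟩ + 0.8031|01⟩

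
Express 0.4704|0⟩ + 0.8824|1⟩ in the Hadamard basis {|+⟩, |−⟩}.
0.9566|+⟩ - 0.2913|−⟩

With |ψ⟩ = α|0⟩ + β|1⟩, the Hadamard-basis coefficients are ⟨+|ψ⟩ = (α + β)/√2 and ⟨−|ψ⟩ = (α − β)/√2.
Here α = 0.4704, β = 0.8824: (α + β)/√2 = 0.9566, (α − β)/√2 = -0.2913.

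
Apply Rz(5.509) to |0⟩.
(-0.926 - 0.3775i)|0⟩

Rz(5.509) = [[e^(−iθ/2), 0], [0, e^(iθ/2)]] with e^(±iθ/2) = cos(θ/2) ± i·sin(θ/2); θ = 5.509, cos(θ/2) ≈ -0.92601, sin(θ/2) ≈ 0.377498.
With a = amp(|0⟩) = 1 and b = amp(|1⟩) = 0:
new amp(|0⟩) = (-0.92601 - 0.377498i)·a = (-0.926 - 0.3775i)
new amp(|1⟩) = (-0.92601 + 0.377498i)·b = 0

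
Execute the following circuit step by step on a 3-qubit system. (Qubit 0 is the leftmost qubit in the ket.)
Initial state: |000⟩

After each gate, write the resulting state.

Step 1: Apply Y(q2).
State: i|001⟩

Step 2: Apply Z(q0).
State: i|001⟩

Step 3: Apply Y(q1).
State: -|011⟩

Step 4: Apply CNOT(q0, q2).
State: -|011⟩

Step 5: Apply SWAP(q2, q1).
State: -|011⟩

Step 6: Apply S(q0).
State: -|011⟩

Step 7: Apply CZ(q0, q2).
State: -|011⟩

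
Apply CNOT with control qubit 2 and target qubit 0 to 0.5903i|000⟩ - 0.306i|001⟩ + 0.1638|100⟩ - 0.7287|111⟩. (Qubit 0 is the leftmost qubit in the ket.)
0.5903i|000⟩ - 0.7287|011⟩ + 0.1638|100⟩ - 0.306i|101⟩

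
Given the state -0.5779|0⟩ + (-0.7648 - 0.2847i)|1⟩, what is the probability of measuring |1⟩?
0.666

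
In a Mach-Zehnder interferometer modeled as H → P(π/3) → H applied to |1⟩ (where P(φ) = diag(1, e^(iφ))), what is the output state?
(0.25 - 0.433i)|0⟩ + (0.75 + 0.433i)|1⟩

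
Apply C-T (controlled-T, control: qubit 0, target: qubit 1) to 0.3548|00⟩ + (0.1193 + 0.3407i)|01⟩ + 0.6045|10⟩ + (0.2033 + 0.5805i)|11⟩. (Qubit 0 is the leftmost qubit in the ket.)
0.3548|00⟩ + (0.1193 + 0.3407i)|01⟩ + 0.6045|10⟩ + (-0.2667 + 0.5542i)|11⟩

C-T leaves the control-|0⟩ kets |00⟩, |01⟩ unchanged and applies T to qubit 1 on the control-|1⟩ pair (|10⟩, |11⟩).
T = [[1, 0], [0, (1/√2 + (1/√2)i)]].
With a = amp(|10⟩) = 0.6045 and b = amp(|11⟩) = (0.2033 + 0.5805i):
new amp(|10⟩) = (1)·a = 0.6045
new amp(|11⟩) = (1/√2 + (1/√2)i)·b = (-0.2667 + 0.5542i)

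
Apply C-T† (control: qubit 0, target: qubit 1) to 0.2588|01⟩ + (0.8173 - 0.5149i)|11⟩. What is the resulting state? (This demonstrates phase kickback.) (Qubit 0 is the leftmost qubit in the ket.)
0.2588|01⟩ + (0.2138 - 0.942i)|11⟩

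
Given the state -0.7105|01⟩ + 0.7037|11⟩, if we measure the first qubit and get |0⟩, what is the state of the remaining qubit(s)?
-|1⟩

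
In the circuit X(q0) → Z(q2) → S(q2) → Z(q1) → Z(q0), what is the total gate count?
5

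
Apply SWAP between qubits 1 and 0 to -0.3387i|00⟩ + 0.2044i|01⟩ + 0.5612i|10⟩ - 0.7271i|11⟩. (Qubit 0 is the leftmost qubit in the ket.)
-0.3387i|00⟩ + 0.5612i|01⟩ + 0.2044i|10⟩ - 0.7271i|11⟩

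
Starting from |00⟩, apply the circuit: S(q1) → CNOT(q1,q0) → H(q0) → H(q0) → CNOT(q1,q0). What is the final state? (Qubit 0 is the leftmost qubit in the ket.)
|00⟩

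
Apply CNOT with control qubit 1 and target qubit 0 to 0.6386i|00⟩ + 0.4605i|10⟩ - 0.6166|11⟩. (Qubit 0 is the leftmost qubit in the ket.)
0.6386i|00⟩ - 0.6166|01⟩ + 0.4605i|10⟩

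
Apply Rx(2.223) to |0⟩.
0.4433|0⟩ - 0.8964i|1⟩

Rx(2.223) = [[cos(θ/2), −i·sin(θ/2)], [−i·sin(θ/2), cos(θ/2)]]; θ = 2.223, cos(θ/2) ≈ 0.443317, sin(θ/2) ≈ 0.896365.
With a = amp(|0⟩) = 1 and b = amp(|1⟩) = 0:
new amp(|0⟩) = (0.443317)·a + (-0.896365i)·b = 0.4433
new amp(|1⟩) = (-0.896365i)·a + (0.443317)·b = -0.8964i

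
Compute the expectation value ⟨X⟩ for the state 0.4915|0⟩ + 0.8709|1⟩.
0.8561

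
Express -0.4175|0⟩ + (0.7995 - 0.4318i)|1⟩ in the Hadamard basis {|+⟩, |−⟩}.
(0.2701 - 0.3053i)|+⟩ + (-0.8605 + 0.3053i)|−⟩

With |ψ⟩ = α|0⟩ + β|1⟩, the Hadamard-basis coefficients are ⟨+|ψ⟩ = (α + β)/√2 and ⟨−|ψ⟩ = (α − β)/√2.
Here α = -0.4175, β = (0.7995 - 0.4318i): (α + β)/√2 = (0.2701 - 0.3053i), (α − β)/√2 = (-0.8605 + 0.3053i).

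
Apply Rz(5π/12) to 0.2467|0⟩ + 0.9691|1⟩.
(0.1957 - 0.1502i)|0⟩ + (0.7688 + 0.59i)|1⟩

Rz(5π/12) = [[e^(−iθ/2), 0], [0, e^(iθ/2)]] with e^(±iθ/2) = cos(θ/2) ± i·sin(θ/2); θ = 5π/12, cos(θ/2) ≈ 0.793353, sin(θ/2) ≈ 0.608761.
With a = amp(|0⟩) = 0.2467 and b = amp(|1⟩) = 0.9691:
new amp(|0⟩) = (0.793353 - 0.608761i)·a = (0.1957 - 0.1502i)
new amp(|1⟩) = (0.793353 + 0.608761i)·b = (0.7688 + 0.59i)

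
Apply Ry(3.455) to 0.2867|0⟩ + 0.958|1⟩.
-0.991|0⟩ + 0.1337|1⟩

Ry(3.455) = [[cos(θ/2), −sin(θ/2)], [sin(θ/2), cos(θ/2)]]; θ = 3.455, cos(θ/2) ≈ -0.156063, sin(θ/2) ≈ 0.987747.
With a = amp(|0⟩) = 0.2867 and b = amp(|1⟩) = 0.958:
new amp(|0⟩) = (-0.156063)·a + (-0.987747)·b = -0.991
new amp(|1⟩) = (0.987747)·a + (-0.156063)·b = 0.1337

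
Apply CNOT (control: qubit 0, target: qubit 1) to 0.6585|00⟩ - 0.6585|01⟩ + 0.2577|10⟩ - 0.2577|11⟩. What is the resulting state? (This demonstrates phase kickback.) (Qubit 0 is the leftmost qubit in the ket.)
0.6585|00⟩ - 0.6585|01⟩ - 0.2577|10⟩ + 0.2577|11⟩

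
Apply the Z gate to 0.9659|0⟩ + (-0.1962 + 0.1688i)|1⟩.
0.9659|0⟩ + (0.1962 - 0.1688i)|1⟩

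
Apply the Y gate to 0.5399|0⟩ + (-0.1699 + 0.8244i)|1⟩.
(0.8244 + 0.1699i)|0⟩ + 0.5399i|1⟩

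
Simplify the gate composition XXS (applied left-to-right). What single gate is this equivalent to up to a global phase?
S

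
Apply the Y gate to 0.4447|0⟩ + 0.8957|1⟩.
-0.8957i|0⟩ + 0.4447i|1⟩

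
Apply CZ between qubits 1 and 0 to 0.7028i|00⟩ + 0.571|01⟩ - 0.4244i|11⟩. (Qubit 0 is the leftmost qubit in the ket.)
0.7028i|00⟩ + 0.571|01⟩ + 0.4244i|11⟩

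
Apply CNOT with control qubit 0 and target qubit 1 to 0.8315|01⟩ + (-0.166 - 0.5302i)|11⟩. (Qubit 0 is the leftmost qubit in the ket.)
0.8315|01⟩ + (-0.166 - 0.5302i)|10⟩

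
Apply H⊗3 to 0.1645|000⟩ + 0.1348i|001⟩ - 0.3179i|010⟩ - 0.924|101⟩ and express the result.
(-0.2685 - 0.06474i)|000⟩ + (0.3848 - 0.1601i)|001⟩ + (-0.2685 + 0.1601i)|010⟩ + (0.3848 + 0.06474i)|011⟩ + (0.3848 - 0.06474i)|100⟩ + (-0.2685 - 0.1601i)|101⟩ + (0.3848 + 0.1601i)|110⟩ + (-0.2685 + 0.06474i)|111⟩

H⊗3 gives amp(|y⟩) = (1/2√2) Σ_x (−1)^(x·y) amp(|x⟩), where x·y is the number of positions in which both x and y have a 1.
|000⟩: (0.1645 + 0.1348i - 0.3179i - 0.924)/(2√2) = (-0.2685 - 0.06474i)
|001⟩: (0.1645 - 0.1348i - 0.3179i + 0.924)/(2√2) = (0.3848 - 0.1601i)
|010⟩: (0.1645 + 0.1348i + 0.3179i - 0.924)/(2√2) = (-0.2685 + 0.1601i)
|011⟩: (0.1645 - 0.1348i + 0.3179i + 0.924)/(2√2) = (0.3848 + 0.06474i)
|100⟩: (0.1645 + 0.1348i - 0.3179i + 0.924)/(2√2) = (0.3848 - 0.06474i)
|101⟩: (0.1645 - 0.1348i - 0.3179i - 0.924)/(2√2) = (-0.2685 - 0.1601i)
|110⟩: (0.1645 + 0.1348i + 0.3179i + 0.924)/(2√2) = (0.3848 + 0.1601i)
|111⟩: (0.1645 - 0.1348i + 0.3179i - 0.924)/(2√2) = (-0.2685 + 0.06474i)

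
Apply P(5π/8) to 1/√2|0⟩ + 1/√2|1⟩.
1/√2|0⟩ + (-0.2706 + 0.6533i)|1⟩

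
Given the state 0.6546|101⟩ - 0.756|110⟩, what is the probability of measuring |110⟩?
0.5715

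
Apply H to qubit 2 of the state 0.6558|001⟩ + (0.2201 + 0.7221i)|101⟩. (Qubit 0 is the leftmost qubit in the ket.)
0.4637|000⟩ - 0.4637|001⟩ + (0.1556 + 0.5106i)|100⟩ + (-0.1556 - 0.5106i)|101⟩

H on qubit 2 mixes each pair of kets that differ only in qubit 2: amplitudes (a, b) of (|…0…⟩, |…1…⟩) become ((a + b)/√2, (a − b)/√2). Kets absent from the input have amplitude 0.
(|000⟩, |001⟩): (a, b) = (0, 0.6558) → (0.4637, -0.4637)
(|100⟩, |101⟩): (a, b) = (0, (0.2201 + 0.7221i)) → ((0.1556 + 0.5106i), (-0.1556 - 0.5106i))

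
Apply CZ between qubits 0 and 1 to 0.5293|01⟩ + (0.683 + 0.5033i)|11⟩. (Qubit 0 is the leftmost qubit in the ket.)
0.5293|01⟩ + (-0.683 - 0.5033i)|11⟩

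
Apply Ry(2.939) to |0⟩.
0.1011|0⟩ + 0.9949|1⟩

Ry(2.939) = [[cos(θ/2), −sin(θ/2)], [sin(θ/2), cos(θ/2)]]; θ = 2.939, cos(θ/2) ≈ 0.101123, sin(θ/2) ≈ 0.994874.
With a = amp(|0⟩) = 1 and b = amp(|1⟩) = 0:
new amp(|0⟩) = (0.101123)·a + (-0.994874)·b = 0.1011
new amp(|1⟩) = (0.994874)·a + (0.101123)·b = 0.9949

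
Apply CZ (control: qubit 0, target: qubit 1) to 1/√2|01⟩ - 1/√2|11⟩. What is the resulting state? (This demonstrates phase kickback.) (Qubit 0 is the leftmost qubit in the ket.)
1/√2|01⟩ + 1/√2|11⟩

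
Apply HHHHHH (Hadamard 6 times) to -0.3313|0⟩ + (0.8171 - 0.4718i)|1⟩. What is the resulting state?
-0.3313|0⟩ + (0.8171 - 0.4718i)|1⟩

H² = I, so an even number of Hadamards cancels: H^6 = I and the state is unchanged.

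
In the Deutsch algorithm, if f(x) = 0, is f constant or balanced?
Constant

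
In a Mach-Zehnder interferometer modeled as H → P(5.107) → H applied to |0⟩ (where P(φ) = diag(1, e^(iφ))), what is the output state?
(0.6922 - 0.4616i)|0⟩ + (0.3078 + 0.4616i)|1⟩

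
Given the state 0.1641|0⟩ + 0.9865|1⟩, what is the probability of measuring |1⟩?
0.9732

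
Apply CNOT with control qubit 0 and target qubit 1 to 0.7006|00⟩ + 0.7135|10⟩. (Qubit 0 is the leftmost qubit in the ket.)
0.7006|00⟩ + 0.7135|11⟩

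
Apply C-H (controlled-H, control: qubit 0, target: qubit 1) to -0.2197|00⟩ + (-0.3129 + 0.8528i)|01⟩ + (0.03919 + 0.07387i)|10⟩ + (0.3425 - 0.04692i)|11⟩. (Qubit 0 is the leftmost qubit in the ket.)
-0.2197|00⟩ + (-0.3129 + 0.8528i)|01⟩ + (0.2699 + 0.01906i)|10⟩ + (-0.2145 + 0.08541i)|11⟩

C-H leaves the control-|0⟩ kets |00⟩, |01⟩ unchanged and applies H to qubit 1 on the control-|1⟩ pair (|10⟩, |11⟩).
H = [[1/√2, 1/√2], [1/√2, -1/√2]].
With a = amp(|10⟩) = (0.03919 + 0.07387i) and b = amp(|11⟩) = (0.3425 - 0.04692i):
new amp(|10⟩) = (1/√2)·a + (1/√2)·b = (0.2699 + 0.01906i)
new amp(|11⟩) = (1/√2)·a + (-1/√2)·b = (-0.2145 + 0.08541i)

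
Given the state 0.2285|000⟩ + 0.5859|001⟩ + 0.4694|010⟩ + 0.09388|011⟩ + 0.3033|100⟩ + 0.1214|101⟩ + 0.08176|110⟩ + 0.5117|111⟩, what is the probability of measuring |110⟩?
0.006685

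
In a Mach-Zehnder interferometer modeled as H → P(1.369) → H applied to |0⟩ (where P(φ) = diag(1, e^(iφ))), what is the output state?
(0.6002 + 0.4899i)|0⟩ + (0.3998 - 0.4899i)|1⟩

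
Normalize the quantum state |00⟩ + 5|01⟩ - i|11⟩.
0.1925|00⟩ + 0.9623|01⟩ - 0.1925i|11⟩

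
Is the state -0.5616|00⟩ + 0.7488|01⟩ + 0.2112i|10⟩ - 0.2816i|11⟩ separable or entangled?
Separable

Writing the state as a|00⟩ + b|01⟩ + c|10⟩ + d|11⟩, it is a product state iff ad − bc = 0.
Here (a, b, c, d) = (-0.5616, 0.7488, 0.2112i, -0.2816i): ad − bc = (-0.5616)(-0.2816i) − (0.7488)(0.2112i) = 0, so the state is separable.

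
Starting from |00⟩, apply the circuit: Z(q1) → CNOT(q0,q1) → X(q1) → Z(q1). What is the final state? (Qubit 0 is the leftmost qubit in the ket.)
-|01⟩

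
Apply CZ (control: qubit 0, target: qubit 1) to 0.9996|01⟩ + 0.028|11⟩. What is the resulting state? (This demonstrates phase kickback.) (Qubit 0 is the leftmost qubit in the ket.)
0.9996|01⟩ - 0.028|11⟩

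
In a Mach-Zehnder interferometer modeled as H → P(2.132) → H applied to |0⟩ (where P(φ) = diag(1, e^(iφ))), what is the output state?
(0.2339 + 0.4233i)|0⟩ + (0.7661 - 0.4233i)|1⟩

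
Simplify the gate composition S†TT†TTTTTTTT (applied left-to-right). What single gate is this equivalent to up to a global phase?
S†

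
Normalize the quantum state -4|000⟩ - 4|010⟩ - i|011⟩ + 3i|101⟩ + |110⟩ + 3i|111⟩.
-0.5547|000⟩ - 0.5547|010⟩ - 0.1387i|011⟩ + 0.416i|101⟩ + 0.1387|110⟩ + 0.416i|111⟩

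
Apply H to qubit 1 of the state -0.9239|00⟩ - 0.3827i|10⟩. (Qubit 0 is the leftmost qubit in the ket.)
-0.6533|00⟩ - 0.6533|01⟩ - 0.2706i|10⟩ - 0.2706i|11⟩

H on qubit 1 mixes each pair of kets that differ only in qubit 1: amplitudes (a, b) of (|…0…⟩, |…1…⟩) become ((a + b)/√2, (a − b)/√2). Kets absent from the input have amplitude 0.
(|00⟩, |01⟩): (a, b) = (-0.9239, 0) → (-0.6533, -0.6533)
(|10⟩, |11⟩): (a, b) = (-0.3827i, 0) → (-0.2706i, -0.2706i)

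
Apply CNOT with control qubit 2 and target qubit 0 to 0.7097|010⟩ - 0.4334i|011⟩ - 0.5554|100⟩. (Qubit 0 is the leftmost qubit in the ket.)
0.7097|010⟩ - 0.5554|100⟩ - 0.4334i|111⟩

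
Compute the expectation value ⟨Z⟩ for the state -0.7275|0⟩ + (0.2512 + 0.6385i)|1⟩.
0.05847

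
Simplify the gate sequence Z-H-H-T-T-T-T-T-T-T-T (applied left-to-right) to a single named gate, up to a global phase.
Z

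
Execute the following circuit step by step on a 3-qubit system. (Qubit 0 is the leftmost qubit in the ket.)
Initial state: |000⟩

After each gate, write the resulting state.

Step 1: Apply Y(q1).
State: i|010⟩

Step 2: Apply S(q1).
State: -|010⟩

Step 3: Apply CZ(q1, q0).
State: -|010⟩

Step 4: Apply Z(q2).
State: -|010⟩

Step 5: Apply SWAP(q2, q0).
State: -|010⟩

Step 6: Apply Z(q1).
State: |010⟩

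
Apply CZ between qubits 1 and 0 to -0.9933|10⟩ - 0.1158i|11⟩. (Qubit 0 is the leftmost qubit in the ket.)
-0.9933|10⟩ + 0.1158i|11⟩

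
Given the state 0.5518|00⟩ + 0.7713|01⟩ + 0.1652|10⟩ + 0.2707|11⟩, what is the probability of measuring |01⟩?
0.5949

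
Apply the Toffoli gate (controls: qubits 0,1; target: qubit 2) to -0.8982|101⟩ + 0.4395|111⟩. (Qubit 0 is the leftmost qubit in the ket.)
-0.8982|101⟩ + 0.4395|110⟩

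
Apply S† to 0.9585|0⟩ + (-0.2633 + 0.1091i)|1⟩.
0.9585|0⟩ + (0.1091 + 0.2633i)|1⟩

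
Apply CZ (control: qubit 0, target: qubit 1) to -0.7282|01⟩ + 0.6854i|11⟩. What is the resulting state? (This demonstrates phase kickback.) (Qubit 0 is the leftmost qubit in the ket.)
-0.7282|01⟩ - 0.6854i|11⟩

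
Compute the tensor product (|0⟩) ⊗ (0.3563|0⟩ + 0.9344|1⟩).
0.3563|00⟩ + 0.9344|01⟩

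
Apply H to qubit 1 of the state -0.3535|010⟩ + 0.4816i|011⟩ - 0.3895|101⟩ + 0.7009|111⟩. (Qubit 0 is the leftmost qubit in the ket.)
-0.25|000⟩ + 0.3405i|001⟩ + 0.25|010⟩ - 0.3405i|011⟩ + 0.2202|101⟩ - 0.771|111⟩

H on qubit 1 mixes each pair of kets that differ only in qubit 1: amplitudes (a, b) of (|…0…⟩, |…1…⟩) become ((a + b)/√2, (a − b)/√2). Kets absent from the input have amplitude 0.
(|000⟩, |010⟩): (a, b) = (0, -0.3535) → (-0.25, 0.25)
(|001⟩, |011⟩): (a, b) = (0, 0.4816i) → (0.3405i, -0.3405i)
(|101⟩, |111⟩): (a, b) = (-0.3895, 0.7009) → (0.2202, -0.771)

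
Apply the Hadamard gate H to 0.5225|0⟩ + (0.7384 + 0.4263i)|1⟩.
(0.8916 + 0.3014i)|0⟩ + (-0.1527 - 0.3014i)|1⟩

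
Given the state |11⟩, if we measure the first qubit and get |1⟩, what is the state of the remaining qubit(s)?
|1⟩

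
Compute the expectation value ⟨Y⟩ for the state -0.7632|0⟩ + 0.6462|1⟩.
0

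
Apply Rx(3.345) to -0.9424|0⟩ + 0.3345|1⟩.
(0.09568 - 0.3328i)|0⟩ + (-0.03396 + 0.9375i)|1⟩

Rx(3.345) = [[cos(θ/2), −i·sin(θ/2)], [−i·sin(θ/2), cos(θ/2)]]; θ = 3.345, cos(θ/2) ≈ -0.101528, sin(θ/2) ≈ 0.994833.
With a = amp(|0⟩) = -0.9424 and b = amp(|1⟩) = 0.3345:
new amp(|0⟩) = (-0.101528)·a + (-0.994833i)·b = (0.09568 - 0.3328i)
new amp(|1⟩) = (-0.994833i)·a + (-0.101528)·b = (-0.03396 + 0.9375i)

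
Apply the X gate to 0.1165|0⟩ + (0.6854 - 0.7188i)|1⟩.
(0.6854 - 0.7188i)|0⟩ + 0.1165|1⟩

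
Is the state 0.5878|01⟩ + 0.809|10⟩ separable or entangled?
Entangled

Writing the state as a|00⟩ + b|01⟩ + c|10⟩ + d|11⟩, it is a product state iff ad − bc = 0.
Here (a, b, c, d) = (0, 0.5878, 0.809, 0): ad − bc = (0)(0) − (0.5878)(0.809) = -0.4755 ≠ 0, so the state is entangled.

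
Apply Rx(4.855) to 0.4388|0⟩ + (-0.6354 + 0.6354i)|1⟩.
(0.08455 + 0.4161i)|0⟩ + (0.4802 - 0.7675i)|1⟩

Rx(4.855) = [[cos(θ/2), −i·sin(θ/2)], [−i·sin(θ/2), cos(θ/2)]]; θ = 4.855, cos(θ/2) ≈ -0.755688, sin(θ/2) ≈ 0.654932.
With a = amp(|0⟩) = 0.4388 and b = amp(|1⟩) = (-0.6354 + 0.6354i):
new amp(|0⟩) = (-0.755688)·a + (-0.654932i)·b = (0.08455 + 0.4161i)
new amp(|1⟩) = (-0.654932i)·a + (-0.755688)·b = (0.4802 - 0.7675i)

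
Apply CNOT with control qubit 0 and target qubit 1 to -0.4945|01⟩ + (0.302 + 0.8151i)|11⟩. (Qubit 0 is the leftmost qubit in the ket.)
-0.4945|01⟩ + (0.302 + 0.8151i)|10⟩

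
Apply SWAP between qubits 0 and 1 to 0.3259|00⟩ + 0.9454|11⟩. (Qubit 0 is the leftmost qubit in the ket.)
0.3259|00⟩ + 0.9454|11⟩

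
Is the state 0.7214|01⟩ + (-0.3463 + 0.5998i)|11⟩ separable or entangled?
Separable

Writing the state as a|00⟩ + b|01⟩ + c|10⟩ + d|11⟩, it is a product state iff ad − bc = 0.
Here (a, b, c, d) = (0, 0.7214, 0, (-0.3463 + 0.5998i)): ad − bc = (0)(-0.3463 + 0.5998i) − (0.7214)(0) = 0, so the state is separable.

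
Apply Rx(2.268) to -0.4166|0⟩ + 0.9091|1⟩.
(-0.1762 - 0.8237i)|0⟩ + (0.3846 + 0.3775i)|1⟩

Rx(2.268) = [[cos(θ/2), −i·sin(θ/2)], [−i·sin(θ/2), cos(θ/2)]]; θ = 2.268, cos(θ/2) ≈ 0.423039, sin(θ/2) ≈ 0.906112.
With a = amp(|0⟩) = -0.4166 and b = amp(|1⟩) = 0.9091:
new amp(|0⟩) = (0.423039)·a + (-0.906112i)·b = (-0.1762 - 0.8237i)
new amp(|1⟩) = (-0.906112i)·a + (0.423039)·b = (0.3846 + 0.3775i)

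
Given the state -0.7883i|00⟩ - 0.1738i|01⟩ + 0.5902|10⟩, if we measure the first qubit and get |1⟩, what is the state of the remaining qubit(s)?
|0⟩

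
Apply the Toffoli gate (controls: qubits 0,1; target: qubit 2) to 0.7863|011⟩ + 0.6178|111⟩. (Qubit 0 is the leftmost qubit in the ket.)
0.7863|011⟩ + 0.6178|110⟩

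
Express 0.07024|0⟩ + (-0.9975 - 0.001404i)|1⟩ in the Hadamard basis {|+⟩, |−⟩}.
(-0.6557 - 0.0009928i)|+⟩ + (0.755 + 0.0009928i)|−⟩

With |ψ⟩ = α|0⟩ + β|1⟩, the Hadamard-basis coefficients are ⟨+|ψ⟩ = (α + β)/√2 and ⟨−|ψ⟩ = (α − β)/√2.
Here α = 0.07024, β = (-0.9975 - 0.001404i): (α + β)/√2 = (-0.6557 - 0.0009928i), (α − β)/√2 = (0.755 + 0.0009928i).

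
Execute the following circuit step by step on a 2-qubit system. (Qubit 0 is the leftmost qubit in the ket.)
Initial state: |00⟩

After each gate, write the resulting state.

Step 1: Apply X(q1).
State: |01⟩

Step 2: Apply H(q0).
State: 1/√2|01⟩ + 1/√2|11⟩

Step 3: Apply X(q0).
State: 1/√2|01⟩ + 1/√2|11⟩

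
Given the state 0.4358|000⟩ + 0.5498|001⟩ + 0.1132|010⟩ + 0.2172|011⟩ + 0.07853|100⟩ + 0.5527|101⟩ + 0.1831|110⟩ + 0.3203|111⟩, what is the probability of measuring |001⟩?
0.3023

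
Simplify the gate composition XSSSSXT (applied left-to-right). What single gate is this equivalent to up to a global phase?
T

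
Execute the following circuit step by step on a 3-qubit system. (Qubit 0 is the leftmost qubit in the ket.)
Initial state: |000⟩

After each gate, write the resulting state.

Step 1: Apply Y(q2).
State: i|001⟩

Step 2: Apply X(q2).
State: i|000⟩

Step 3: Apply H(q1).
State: (1/√2)i|000⟩ + (1/√2)i|010⟩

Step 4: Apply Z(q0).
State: (1/√2)i|000⟩ + (1/√2)i|010⟩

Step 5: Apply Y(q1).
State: 1/√2|000⟩ - 1/√2|010⟩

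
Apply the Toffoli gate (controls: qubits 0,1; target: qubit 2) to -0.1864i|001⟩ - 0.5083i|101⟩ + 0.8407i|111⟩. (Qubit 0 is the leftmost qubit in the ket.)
-0.1864i|001⟩ - 0.5083i|101⟩ + 0.8407i|110⟩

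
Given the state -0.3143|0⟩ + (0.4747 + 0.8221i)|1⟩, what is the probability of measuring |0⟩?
0.09878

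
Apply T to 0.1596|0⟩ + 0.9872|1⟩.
0.1596|0⟩ + (0.6981 + 0.6981i)|1⟩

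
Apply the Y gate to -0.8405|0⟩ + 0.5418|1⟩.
-0.5418i|0⟩ - 0.8405i|1⟩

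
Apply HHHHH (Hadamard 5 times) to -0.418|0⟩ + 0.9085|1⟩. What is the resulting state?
0.3468|0⟩ - 0.938|1⟩

H² = I, so H^5 = H: a single Hadamard. With (a, b) = (-0.418, 0.9085), H gives ((a + b)/√2, (a − b)/√2) = (0.3468, -0.938).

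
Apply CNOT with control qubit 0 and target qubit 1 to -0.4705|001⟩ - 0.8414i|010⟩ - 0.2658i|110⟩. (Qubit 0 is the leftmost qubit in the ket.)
-0.4705|001⟩ - 0.8414i|010⟩ - 0.2658i|100⟩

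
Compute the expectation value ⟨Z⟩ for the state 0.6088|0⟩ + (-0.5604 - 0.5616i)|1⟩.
-0.2588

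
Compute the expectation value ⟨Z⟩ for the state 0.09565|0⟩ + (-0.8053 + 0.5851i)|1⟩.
-0.9817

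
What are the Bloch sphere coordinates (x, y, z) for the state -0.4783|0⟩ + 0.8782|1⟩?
(-0.8401, 0, -0.5425)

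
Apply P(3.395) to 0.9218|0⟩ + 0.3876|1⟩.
0.9218|0⟩ + (-0.3752 - 0.09717i)|1⟩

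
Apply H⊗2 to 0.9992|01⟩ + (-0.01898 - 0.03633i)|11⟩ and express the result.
(0.4901 - 0.01817i)|00⟩ + (-0.4901 + 0.01817i)|01⟩ + (0.5091 + 0.01817i)|10⟩ + (-0.5091 - 0.01817i)|11⟩

H⊗2 gives amp(|y⟩) = (1/2) Σ_x (−1)^(x·y) amp(|x⟩), where x·y is the number of positions in which both x and y have a 1.
|00⟩: (0.9992 + (-0.01898 - 0.03633i))/2 = (0.4901 - 0.01817i)
|01⟩: (-0.9992 - (-0.01898 - 0.03633i))/2 = (-0.4901 + 0.01817i)
|10⟩: (0.9992 - (-0.01898 - 0.03633i))/2 = (0.5091 + 0.01817i)
|11⟩: (-0.9992 + (-0.01898 - 0.03633i))/2 = (-0.5091 - 0.01817i)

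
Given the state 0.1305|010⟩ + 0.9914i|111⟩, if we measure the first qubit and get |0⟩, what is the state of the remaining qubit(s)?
|10⟩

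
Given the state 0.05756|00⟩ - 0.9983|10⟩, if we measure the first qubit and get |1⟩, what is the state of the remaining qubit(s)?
-|0⟩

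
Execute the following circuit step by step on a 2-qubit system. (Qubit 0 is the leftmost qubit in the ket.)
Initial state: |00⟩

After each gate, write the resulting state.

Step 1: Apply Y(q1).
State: i|01⟩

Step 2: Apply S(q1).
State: -|01⟩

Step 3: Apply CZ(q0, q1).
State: -|01⟩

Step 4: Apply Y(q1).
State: i|00⟩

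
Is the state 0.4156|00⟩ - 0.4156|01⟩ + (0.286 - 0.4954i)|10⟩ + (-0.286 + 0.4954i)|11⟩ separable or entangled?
Separable

Writing the state as a|00⟩ + b|01⟩ + c|10⟩ + d|11⟩, it is a product state iff ad − bc = 0.
Here (a, b, c, d) = (0.4156, -0.4156, (0.286 - 0.4954i), (-0.286 + 0.4954i)): ad − bc = (0.4156)(-0.286 + 0.4954i) − (-0.4156)(0.286 - 0.4954i) = 0, so the state is separable.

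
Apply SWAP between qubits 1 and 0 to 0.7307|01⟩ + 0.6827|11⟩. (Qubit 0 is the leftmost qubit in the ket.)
0.7307|10⟩ + 0.6827|11⟩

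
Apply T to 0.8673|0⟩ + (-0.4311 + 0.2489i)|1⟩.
0.8673|0⟩ + (-0.4808 - 0.1288i)|1⟩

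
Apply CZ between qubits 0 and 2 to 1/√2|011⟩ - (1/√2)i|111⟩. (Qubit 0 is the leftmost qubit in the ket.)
1/√2|011⟩ + (1/√2)i|111⟩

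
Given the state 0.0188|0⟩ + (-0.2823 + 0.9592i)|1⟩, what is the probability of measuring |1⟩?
0.9998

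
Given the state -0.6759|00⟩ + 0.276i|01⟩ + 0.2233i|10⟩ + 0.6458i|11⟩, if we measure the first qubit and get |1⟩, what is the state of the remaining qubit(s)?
0.3268i|0⟩ + 0.9451i|1⟩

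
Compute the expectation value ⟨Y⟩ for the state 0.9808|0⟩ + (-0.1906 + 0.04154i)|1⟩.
0.08148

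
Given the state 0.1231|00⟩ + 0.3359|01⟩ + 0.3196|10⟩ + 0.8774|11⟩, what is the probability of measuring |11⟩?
0.7698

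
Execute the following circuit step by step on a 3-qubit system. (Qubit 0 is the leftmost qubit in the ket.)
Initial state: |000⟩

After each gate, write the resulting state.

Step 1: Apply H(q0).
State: 1/√2|000⟩ + 1/√2|100⟩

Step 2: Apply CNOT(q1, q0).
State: 1/√2|000⟩ + 1/√2|100⟩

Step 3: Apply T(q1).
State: 1/√2|000⟩ + 1/√2|100⟩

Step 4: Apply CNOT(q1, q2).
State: 1/√2|000⟩ + 1/√2|100⟩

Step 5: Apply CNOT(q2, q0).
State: 1/√2|000⟩ + 1/√2|100⟩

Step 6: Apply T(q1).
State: 1/√2|000⟩ + 1/√2|100⟩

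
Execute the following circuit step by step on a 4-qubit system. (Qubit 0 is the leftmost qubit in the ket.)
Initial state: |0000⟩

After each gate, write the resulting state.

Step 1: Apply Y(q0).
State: i|1000⟩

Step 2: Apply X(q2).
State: i|1010⟩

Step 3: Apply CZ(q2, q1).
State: i|1010⟩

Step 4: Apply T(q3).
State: i|1010⟩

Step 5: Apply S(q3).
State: i|1010⟩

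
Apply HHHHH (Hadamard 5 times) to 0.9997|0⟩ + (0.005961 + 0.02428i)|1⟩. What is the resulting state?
(0.7111 + 0.01717i)|0⟩ + (0.7027 - 0.01717i)|1⟩

H² = I, so H^5 = H: a single Hadamard. With (a, b) = (0.9997, (0.005961 + 0.02428i)), H gives ((a + b)/√2, (a − b)/√2) = ((0.7111 + 0.01717i), (0.7027 - 0.01717i)).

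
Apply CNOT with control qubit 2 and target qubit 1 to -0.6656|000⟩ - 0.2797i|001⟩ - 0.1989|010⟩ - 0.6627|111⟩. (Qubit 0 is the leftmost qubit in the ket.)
-0.6656|000⟩ - 0.1989|010⟩ - 0.2797i|011⟩ - 0.6627|101⟩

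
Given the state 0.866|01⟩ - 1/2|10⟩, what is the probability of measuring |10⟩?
1/4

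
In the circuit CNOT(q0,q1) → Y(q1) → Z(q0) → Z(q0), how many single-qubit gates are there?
3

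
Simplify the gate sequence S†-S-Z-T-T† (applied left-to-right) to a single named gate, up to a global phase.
Z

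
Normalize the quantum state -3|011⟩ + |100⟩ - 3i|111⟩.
-0.6882|011⟩ + 0.2294|100⟩ - 0.6882i|111⟩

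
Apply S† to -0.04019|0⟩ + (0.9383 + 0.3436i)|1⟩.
-0.04019|0⟩ + (0.3436 - 0.9383i)|1⟩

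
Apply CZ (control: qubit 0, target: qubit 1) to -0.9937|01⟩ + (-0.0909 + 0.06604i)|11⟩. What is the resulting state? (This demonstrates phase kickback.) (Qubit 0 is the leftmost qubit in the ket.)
-0.9937|01⟩ + (0.0909 - 0.06604i)|11⟩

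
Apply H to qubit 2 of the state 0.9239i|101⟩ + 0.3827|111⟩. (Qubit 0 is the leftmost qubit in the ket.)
0.6533i|100⟩ - 0.6533i|101⟩ + 0.2706|110⟩ - 0.2706|111⟩

H on qubit 2 mixes each pair of kets that differ only in qubit 2: amplitudes (a, b) of (|…0…⟩, |…1…⟩) become ((a + b)/√2, (a − b)/√2). Kets absent from the input have amplitude 0.
(|100⟩, |101⟩): (a, b) = (0, 0.9239i) → (0.6533i, -0.6533i)
(|110⟩, |111⟩): (a, b) = (0, 0.3827) → (0.2706, -0.2706)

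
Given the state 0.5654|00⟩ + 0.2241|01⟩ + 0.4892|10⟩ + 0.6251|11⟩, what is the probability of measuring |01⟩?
0.05022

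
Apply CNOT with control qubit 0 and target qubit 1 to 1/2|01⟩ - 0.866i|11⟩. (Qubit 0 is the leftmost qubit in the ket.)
1/2|01⟩ - 0.866i|10⟩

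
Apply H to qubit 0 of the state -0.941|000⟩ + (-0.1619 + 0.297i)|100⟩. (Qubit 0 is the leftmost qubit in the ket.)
(-0.7799 + 0.21i)|000⟩ + (-0.5509 - 0.21i)|100⟩

H on qubit 0 mixes each pair of kets that differ only in qubit 0: amplitudes (a, b) of (|…0…⟩, |…1…⟩) become ((a + b)/√2, (a − b)/√2). Kets absent from the input have amplitude 0.
(|000⟩, |100⟩): (a, b) = (-0.941, (-0.1619 + 0.297i)) → ((-0.7799 + 0.21i), (-0.5509 - 0.21i))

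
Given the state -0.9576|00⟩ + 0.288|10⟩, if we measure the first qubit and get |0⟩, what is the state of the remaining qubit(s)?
-|0⟩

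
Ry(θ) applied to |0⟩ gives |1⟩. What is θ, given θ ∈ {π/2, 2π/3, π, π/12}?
π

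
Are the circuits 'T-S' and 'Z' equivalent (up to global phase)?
No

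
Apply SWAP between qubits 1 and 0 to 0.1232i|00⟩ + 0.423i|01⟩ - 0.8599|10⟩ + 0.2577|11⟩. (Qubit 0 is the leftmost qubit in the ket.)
0.1232i|00⟩ - 0.8599|01⟩ + 0.423i|10⟩ + 0.2577|11⟩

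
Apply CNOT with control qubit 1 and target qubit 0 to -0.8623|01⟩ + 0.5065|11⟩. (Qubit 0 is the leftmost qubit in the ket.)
0.5065|01⟩ - 0.8623|11⟩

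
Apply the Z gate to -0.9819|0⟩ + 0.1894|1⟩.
-0.9819|0⟩ - 0.1894|1⟩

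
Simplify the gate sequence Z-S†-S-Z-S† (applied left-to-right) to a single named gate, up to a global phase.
S†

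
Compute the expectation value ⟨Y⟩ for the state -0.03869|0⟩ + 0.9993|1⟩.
0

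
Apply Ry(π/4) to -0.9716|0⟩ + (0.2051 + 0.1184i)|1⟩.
(-0.9761 - 0.04531i)|0⟩ + (-0.1823 + 0.1094i)|1⟩

Ry(π/4) = [[cos(θ/2), −sin(θ/2)], [sin(θ/2), cos(θ/2)]]; θ = π/4, cos(θ/2) ≈ 0.92388, sin(θ/2) ≈ 0.382683.
With a = amp(|0⟩) = -0.9716 and b = amp(|1⟩) = (0.2051 + 0.1184i):
new amp(|0⟩) = (0.92388)·a + (-0.382683)·b = (-0.9761 - 0.04531i)
new amp(|1⟩) = (0.382683)·a + (0.92388)·b = (-0.1823 + 0.1094i)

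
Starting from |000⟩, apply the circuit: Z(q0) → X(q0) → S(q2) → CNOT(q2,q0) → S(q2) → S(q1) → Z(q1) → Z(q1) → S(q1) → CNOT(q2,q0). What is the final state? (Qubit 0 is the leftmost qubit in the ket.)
|100⟩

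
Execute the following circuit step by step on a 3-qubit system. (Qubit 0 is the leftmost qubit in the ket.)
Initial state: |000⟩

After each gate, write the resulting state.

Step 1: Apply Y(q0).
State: i|100⟩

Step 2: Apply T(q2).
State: i|100⟩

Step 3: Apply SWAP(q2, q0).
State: i|001⟩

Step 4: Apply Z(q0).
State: i|001⟩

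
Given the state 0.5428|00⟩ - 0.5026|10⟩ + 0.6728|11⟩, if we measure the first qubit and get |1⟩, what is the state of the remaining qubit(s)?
-0.5985|0⟩ + 0.8011|1⟩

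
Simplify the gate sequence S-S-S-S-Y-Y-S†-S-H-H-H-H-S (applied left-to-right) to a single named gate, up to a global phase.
S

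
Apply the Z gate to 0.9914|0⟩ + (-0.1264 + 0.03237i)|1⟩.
0.9914|0⟩ + (0.1264 - 0.03237i)|1⟩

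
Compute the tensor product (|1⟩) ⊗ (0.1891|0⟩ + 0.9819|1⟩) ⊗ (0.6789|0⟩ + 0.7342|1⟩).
0.1284|100⟩ + 0.1388|101⟩ + 0.6666|110⟩ + 0.7209|111⟩

amp(|b₁b₂…⟩) = product of the factor amplitudes for bits b₁, b₂, …; only kets whose every factor amplitude is nonzero survive.
|100⟩: (1)(0.1891)(0.6789) = 0.1284
|101⟩: (1)(0.1891)(0.7342) = 0.1388
|110⟩: (1)(0.9819)(0.6789) = 0.6666
|111⟩: (1)(0.9819)(0.7342) = 0.7209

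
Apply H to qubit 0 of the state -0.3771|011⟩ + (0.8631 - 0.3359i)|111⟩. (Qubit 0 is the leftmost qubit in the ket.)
(0.3437 - 0.2375i)|011⟩ + (-0.877 + 0.2375i)|111⟩

H on qubit 0 mixes each pair of kets that differ only in qubit 0: amplitudes (a, b) of (|…0…⟩, |…1…⟩) become ((a + b)/√2, (a − b)/√2). Kets absent from the input have amplitude 0.
(|011⟩, |111⟩): (a, b) = (-0.3771, (0.8631 - 0.3359i)) → ((0.3437 - 0.2375i), (-0.877 + 0.2375i))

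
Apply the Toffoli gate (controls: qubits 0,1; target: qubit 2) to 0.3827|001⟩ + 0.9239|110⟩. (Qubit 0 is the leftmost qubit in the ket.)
0.3827|001⟩ + 0.9239|111⟩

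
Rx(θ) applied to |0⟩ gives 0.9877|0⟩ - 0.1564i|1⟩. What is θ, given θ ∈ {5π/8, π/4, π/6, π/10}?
π/10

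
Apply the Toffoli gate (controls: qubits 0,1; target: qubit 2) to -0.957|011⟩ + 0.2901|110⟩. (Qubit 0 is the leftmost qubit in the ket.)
-0.957|011⟩ + 0.2901|111⟩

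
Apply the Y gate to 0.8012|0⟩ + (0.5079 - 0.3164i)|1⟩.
(-0.3164 - 0.5079i)|0⟩ + 0.8012i|1⟩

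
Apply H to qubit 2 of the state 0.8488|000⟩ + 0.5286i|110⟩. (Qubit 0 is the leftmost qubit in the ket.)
0.6002|000⟩ + 0.6002|001⟩ + 0.3738i|110⟩ + 0.3738i|111⟩

H on qubit 2 mixes each pair of kets that differ only in qubit 2: amplitudes (a, b) of (|…0…⟩, |…1…⟩) become ((a + b)/√2, (a − b)/√2). Kets absent from the input have amplitude 0.
(|000⟩, |001⟩): (a, b) = (0.8488, 0) → (0.6002, 0.6002)
(|110⟩, |111⟩): (a, b) = (0.5286i, 0) → (0.3738i, 0.3738i)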